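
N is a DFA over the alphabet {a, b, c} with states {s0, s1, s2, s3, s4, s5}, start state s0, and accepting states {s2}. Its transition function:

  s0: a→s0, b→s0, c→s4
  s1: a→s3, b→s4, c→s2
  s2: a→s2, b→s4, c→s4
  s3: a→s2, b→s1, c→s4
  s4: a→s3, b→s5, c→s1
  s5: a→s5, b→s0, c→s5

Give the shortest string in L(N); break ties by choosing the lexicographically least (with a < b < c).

caa

A breadth-first search from s0 reaches an accepting state first via the path s0 → s4 → s3 → s2 on input caa.
No string of length < 3 is accepted (BFS exhausts all shorter strings without reaching an accepting state), and caa is the lexicographically least accepting string of length 3.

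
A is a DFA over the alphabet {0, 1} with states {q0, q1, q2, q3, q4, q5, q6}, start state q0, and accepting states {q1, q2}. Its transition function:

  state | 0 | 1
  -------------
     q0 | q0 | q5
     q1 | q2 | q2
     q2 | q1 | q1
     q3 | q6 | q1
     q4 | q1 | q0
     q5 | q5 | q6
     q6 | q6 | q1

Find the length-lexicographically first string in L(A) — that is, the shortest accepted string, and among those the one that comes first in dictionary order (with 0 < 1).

A breadth-first search from q0 reaches an accepting state first via the path q0 → q5 → q6 → q1 on input 111.
No string of length < 3 is accepted (BFS exhausts all shorter strings without reaching an accepting state), and 111 is the lexicographically least accepting string of length 3.

111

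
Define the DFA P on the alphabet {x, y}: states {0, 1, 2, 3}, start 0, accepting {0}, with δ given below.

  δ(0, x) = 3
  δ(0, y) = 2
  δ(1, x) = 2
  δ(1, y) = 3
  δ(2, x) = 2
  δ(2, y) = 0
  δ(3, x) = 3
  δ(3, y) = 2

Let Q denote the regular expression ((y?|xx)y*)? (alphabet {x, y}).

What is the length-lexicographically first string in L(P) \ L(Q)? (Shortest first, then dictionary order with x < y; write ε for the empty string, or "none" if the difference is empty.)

The string xyy is accepted by P but not by Q.
No shorter string lies in the difference, and xyy is the lexicographically first length-3 string in L(P) \ L(Q).

xyy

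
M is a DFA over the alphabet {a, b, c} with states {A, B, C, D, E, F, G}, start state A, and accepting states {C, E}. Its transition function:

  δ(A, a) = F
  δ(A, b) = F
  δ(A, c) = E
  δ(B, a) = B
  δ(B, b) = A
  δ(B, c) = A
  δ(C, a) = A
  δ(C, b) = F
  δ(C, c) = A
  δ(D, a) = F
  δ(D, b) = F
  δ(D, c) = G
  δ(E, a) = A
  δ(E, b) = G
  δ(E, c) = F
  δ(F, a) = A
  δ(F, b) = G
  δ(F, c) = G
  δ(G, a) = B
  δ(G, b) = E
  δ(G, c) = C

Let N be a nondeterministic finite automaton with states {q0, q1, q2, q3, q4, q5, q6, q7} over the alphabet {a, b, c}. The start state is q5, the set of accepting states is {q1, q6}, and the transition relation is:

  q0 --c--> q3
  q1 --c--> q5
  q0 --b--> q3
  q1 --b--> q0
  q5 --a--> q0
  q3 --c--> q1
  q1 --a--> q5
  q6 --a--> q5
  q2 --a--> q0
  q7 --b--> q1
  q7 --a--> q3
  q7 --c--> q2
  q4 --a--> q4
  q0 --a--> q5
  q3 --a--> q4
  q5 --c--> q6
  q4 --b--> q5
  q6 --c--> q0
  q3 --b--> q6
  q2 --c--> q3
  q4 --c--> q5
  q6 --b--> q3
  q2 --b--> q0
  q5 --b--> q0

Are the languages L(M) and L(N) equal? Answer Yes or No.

Exploring the product automaton M × N from the start pair (A, q5), following both machines on each input symbol, reaches 6 state pairs: (A, q5), (F, q0), (E, q6), (G, q3), (B, q4), (C, q1).
M accepts in {C, E} and N accepts in {q1, q6}. In every reachable pair the two components are either both accepting — (E, q6), (C, q1) — or both non-accepting, so no string is accepted by exactly one of the machines: L(M) \ L(N) and L(N) \ L(M) are both empty.
Hence every string is accepted by M iff it is accepted by N, and the two languages coincide.

Yes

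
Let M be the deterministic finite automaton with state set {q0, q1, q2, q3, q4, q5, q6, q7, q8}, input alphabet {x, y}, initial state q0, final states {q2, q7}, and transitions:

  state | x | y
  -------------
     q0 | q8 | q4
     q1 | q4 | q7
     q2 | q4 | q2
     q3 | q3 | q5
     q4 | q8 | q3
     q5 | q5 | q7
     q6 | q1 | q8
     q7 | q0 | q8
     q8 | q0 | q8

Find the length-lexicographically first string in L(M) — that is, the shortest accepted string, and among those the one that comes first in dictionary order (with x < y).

yyyy

A breadth-first search from q0 reaches an accepting state first via the path q0 → q4 → q3 → q5 → q7 on input yyyy.
No string of length < 4 is accepted (BFS exhausts all shorter strings without reaching an accepting state), and yyyy is the lexicographically least accepting string of length 4.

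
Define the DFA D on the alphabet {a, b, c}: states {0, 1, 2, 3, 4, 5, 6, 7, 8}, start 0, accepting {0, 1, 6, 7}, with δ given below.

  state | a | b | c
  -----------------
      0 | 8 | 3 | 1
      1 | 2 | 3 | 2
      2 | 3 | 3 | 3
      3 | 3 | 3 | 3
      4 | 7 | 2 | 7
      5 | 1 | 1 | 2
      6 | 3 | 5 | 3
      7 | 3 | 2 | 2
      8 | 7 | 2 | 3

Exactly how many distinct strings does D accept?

3

The useful subgraph on states {0, 1, 7, 8} is acyclic, so L(D) is finite; the longest accepting path visits 3 useful states, giving maximum string length 2.
Counting accepting paths from 0 by length: 1 of length 0, 1 of length 1, 1 of length 2. Total 3.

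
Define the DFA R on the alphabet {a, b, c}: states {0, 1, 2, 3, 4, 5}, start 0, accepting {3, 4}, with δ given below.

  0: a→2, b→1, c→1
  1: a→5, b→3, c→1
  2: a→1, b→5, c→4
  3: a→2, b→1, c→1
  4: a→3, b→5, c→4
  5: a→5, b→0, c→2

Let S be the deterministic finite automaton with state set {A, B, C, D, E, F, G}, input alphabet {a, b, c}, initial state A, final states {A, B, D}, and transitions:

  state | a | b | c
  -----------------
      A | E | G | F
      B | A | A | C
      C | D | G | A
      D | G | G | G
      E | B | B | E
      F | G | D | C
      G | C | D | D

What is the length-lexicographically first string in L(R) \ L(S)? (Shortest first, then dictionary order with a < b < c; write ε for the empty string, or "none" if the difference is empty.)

ac

The string ac is accepted by R but not by S.
No shorter string lies in the difference, and ac is the lexicographically first length-2 string in L(R) \ L(S).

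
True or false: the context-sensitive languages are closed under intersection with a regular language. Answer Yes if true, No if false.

Every regular language is context-sensitive, and context-sensitive languages are closed under intersection (an LBA runs the DFA check and then the LBA for L on the same linear tape).
So the context-sensitive languages are closed under intersection with a regular language.

Yes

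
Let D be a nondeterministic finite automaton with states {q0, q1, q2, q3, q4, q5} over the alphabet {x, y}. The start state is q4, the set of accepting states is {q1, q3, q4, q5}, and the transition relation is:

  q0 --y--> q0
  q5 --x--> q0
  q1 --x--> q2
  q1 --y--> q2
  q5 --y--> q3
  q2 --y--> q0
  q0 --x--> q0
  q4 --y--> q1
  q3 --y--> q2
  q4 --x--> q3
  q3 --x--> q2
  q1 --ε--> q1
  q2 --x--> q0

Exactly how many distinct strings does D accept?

3

The useful subgraph on states {q1, q3, q4} is acyclic, so L(D) is finite; the longest accepting path visits 2 useful states, giving maximum string length 1.
Counting accepting paths from q4 by length: 1 of length 0, 2 of length 1. Total 3.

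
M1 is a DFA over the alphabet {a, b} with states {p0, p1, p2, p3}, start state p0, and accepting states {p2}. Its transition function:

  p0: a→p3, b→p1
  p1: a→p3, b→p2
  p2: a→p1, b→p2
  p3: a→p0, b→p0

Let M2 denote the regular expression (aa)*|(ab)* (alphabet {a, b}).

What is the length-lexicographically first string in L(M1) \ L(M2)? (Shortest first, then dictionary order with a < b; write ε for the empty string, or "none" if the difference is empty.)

bb

The string bb is accepted by M1 but not by M2.
No shorter string lies in the difference, and bb is the lexicographically first length-2 string in L(M1) \ L(M2).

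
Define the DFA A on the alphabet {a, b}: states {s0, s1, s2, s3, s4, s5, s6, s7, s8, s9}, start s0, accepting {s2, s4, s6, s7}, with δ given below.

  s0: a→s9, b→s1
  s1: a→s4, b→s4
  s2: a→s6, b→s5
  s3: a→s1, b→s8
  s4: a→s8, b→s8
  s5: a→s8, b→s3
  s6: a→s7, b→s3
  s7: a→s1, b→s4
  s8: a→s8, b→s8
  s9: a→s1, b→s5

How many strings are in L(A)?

6

The useful subgraph on states {s0, s1, s3, s4, s5, s9} is acyclic, so L(A) is finite; the longest accepting path visits 6 useful states, giving maximum string length 5.
Counting accepting paths from s0 by length: 2 of length 2, 2 of length 3, 2 of length 5. Total 6.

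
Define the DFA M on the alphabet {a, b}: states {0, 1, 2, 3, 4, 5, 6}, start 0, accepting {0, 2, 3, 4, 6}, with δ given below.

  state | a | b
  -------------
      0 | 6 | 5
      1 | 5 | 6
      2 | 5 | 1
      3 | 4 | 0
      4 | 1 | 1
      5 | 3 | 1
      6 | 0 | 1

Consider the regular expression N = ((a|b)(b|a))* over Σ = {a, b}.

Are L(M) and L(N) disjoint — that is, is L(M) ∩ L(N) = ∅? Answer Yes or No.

The empty string ε is accepted by both M and N.
Hence L(M) ∩ L(N) ≠ ∅.

No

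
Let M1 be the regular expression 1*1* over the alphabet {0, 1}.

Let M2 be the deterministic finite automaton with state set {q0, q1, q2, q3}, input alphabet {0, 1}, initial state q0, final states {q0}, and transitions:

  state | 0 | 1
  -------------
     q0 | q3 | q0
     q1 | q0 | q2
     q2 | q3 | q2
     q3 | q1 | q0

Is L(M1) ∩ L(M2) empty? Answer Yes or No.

The empty string ε is accepted by both M1 and M2.
Hence L(M1) ∩ L(M2) ≠ ∅.

No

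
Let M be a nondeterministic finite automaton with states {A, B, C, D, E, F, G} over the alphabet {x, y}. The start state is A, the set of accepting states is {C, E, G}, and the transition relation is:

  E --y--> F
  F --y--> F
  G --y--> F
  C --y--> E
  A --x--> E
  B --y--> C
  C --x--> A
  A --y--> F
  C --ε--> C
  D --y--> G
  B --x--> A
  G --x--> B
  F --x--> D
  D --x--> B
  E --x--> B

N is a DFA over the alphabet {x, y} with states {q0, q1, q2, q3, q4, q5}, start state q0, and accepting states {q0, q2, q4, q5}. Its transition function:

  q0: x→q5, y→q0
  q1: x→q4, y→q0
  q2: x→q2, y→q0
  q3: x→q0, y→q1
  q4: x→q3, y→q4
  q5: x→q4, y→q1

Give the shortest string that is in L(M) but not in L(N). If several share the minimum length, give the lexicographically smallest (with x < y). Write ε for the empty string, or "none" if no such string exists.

The string yxy is accepted by M but not by N.
No shorter string lies in the difference, and yxy is the lexicographically first length-3 string in L(M) \ L(N).

yxy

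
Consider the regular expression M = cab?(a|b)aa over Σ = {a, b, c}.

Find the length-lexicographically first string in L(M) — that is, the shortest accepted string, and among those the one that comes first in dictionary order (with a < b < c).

By inspection of the expression, no string of length less than 5 matches, and caaaa is the lexicographically first match of length 5.

caaaa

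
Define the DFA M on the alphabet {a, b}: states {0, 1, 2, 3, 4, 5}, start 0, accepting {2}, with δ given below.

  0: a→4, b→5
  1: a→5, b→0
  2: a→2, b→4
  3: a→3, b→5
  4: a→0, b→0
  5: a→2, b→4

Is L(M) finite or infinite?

State 0 is reachable from the start and can reach an accepting state, and it lies on the cycle 0 → 4 → 0.
Traversing that cycle any number of times yields accepted strings of unbounded length, so the language is infinite.

infinite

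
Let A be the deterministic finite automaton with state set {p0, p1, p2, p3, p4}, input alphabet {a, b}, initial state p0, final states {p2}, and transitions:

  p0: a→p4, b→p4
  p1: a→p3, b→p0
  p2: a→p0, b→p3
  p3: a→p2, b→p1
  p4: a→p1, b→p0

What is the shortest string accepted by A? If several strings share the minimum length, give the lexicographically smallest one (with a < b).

aaaa

A breadth-first search from p0 reaches an accepting state first via the path p0 → p4 → p1 → p3 → p2 on input aaaa.
No string of length < 4 is accepted (BFS exhausts all shorter strings without reaching an accepting state), and aaaa is the lexicographically least accepting string of length 4.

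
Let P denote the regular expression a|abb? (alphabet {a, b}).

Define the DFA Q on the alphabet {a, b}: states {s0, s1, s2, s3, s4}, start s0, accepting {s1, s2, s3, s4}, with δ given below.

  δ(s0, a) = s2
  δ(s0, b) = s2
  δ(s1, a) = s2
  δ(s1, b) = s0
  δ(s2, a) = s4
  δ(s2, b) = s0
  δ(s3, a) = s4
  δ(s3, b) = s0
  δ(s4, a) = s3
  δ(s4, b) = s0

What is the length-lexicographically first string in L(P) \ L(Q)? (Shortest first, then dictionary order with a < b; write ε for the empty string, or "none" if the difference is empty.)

The string ab is accepted by P but not by Q.
No shorter string lies in the difference, and ab is the lexicographically first length-2 string in L(P) \ L(Q).

ab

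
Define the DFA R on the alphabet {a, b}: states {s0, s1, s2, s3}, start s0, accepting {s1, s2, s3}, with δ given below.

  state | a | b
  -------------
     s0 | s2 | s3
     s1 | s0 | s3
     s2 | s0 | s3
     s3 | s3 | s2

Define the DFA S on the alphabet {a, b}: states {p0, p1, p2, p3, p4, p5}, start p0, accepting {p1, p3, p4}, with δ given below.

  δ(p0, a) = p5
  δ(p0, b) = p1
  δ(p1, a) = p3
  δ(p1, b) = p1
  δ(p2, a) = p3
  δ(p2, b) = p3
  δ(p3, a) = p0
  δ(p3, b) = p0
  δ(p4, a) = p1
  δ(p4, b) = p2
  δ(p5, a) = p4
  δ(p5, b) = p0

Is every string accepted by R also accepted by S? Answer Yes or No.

No

The string a is in L(R) but not in L(S).
So L(R) ⊄ L(S).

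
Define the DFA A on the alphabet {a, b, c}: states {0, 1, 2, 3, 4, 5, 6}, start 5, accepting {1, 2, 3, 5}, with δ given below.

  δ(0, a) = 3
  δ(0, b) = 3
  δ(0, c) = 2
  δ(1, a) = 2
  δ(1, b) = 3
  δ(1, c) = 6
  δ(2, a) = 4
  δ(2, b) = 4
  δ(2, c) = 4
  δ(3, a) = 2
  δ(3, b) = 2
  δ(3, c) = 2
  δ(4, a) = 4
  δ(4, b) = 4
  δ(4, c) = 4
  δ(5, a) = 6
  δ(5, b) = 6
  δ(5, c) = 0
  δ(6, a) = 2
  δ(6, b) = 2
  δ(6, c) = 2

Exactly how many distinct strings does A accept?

16

The useful subgraph on states {0, 2, 3, 5, 6} is acyclic, so L(A) is finite; the longest accepting path visits 4 useful states, giving maximum string length 3.
Counting accepting paths from 5 by length: 1 of length 0, 9 of length 2, 6 of length 3. Total 16.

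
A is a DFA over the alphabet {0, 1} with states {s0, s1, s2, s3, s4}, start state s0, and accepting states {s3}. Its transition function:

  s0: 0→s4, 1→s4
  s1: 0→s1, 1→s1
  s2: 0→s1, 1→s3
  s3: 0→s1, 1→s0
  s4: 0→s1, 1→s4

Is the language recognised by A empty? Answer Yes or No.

Yes

The states reachable from the start state are {s0, s1, s4}.
None of the accepting states {s3} is reachable, so no string is accepted and L(A) = ∅.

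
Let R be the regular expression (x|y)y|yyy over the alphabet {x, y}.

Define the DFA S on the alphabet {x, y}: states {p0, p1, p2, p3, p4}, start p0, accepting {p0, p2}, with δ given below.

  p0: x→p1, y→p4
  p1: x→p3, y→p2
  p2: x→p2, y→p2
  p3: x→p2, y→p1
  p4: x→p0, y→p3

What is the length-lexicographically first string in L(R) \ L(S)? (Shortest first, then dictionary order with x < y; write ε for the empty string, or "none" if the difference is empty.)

The string yy is accepted by R but not by S.
No shorter string lies in the difference, and yy is the lexicographically first length-2 string in L(R) \ L(S).

yy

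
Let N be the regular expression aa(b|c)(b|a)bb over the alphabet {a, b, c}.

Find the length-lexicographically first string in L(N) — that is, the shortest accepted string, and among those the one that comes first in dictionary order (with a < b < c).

aababb

By inspection of the expression, no string of length less than 6 matches, and aababb is the lexicographically first match of length 6.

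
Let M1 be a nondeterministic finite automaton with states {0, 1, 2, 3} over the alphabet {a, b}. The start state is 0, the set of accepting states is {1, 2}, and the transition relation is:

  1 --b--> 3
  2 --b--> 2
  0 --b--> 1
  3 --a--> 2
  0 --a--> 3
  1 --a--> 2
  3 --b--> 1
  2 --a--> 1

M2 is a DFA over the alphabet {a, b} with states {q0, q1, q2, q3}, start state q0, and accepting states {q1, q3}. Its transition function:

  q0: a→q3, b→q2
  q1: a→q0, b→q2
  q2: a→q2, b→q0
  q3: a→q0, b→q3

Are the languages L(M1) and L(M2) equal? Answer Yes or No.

The string b is accepted by M1 but rejected by M2.
So L(M1) ≠ L(M2).

No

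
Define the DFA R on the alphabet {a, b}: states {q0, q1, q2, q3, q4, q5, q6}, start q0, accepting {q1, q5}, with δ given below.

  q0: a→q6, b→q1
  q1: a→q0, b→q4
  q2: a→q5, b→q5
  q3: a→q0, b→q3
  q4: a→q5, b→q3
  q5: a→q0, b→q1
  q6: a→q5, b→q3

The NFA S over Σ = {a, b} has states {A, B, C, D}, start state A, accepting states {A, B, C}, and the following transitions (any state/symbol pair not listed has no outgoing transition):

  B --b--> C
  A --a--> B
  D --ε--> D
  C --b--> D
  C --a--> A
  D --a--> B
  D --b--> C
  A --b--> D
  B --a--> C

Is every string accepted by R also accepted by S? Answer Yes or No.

The string b is in L(R) but not in L(S).
So L(R) ⊄ L(S).

No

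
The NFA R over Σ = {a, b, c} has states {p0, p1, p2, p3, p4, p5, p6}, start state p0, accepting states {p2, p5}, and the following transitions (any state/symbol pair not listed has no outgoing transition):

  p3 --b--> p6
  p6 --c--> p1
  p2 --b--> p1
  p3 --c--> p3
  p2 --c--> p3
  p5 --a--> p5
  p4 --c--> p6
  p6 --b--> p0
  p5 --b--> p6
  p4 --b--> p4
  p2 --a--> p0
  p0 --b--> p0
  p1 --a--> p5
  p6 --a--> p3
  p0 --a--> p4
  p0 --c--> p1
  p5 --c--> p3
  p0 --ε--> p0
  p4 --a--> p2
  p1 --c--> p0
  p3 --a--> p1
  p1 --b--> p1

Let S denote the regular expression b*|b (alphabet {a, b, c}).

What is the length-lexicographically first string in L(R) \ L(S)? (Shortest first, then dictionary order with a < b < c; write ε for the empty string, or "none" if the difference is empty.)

The string aa is accepted by R but not by S.
No shorter string lies in the difference, and aa is the lexicographically first length-2 string in L(R) \ L(S).

aa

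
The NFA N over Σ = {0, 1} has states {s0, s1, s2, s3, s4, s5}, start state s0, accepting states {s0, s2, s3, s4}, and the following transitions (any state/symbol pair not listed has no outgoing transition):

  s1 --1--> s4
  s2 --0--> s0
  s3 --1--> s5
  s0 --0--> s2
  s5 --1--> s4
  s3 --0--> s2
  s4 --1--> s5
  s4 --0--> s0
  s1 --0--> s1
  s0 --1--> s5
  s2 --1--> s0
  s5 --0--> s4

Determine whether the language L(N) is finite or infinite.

State s0 is reachable from the start and can reach an accepting state, and it lies on the cycle s0 → s2 → s0.
Traversing that cycle any number of times yields accepted strings of unbounded length, so the language is infinite.

infinite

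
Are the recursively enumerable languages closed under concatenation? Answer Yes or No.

Yes

Dovetail over all split points of the input and all step bounds t = 1, 2, …, simulating the recogniser for L₁ on the prefix and the recogniser for L₂ on the suffix for t steps; accept if for some split both accept.
So the recursively enumerable languages are closed under concatenation.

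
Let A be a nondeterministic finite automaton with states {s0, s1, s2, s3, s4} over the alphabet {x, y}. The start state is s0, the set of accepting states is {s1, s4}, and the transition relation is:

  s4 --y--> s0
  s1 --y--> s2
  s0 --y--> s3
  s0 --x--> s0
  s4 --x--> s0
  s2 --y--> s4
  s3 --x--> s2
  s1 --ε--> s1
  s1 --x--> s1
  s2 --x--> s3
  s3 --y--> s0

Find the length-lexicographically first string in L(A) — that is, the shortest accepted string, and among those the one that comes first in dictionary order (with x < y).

A breadth-first search from s0 reaches an accepting state first via the path s0 → s3 → s2 → s4 on input yxy.
No string of length < 3 is accepted (BFS exhausts all shorter strings without reaching an accepting state), and yxy is the lexicographically least accepting string of length 3.

yxy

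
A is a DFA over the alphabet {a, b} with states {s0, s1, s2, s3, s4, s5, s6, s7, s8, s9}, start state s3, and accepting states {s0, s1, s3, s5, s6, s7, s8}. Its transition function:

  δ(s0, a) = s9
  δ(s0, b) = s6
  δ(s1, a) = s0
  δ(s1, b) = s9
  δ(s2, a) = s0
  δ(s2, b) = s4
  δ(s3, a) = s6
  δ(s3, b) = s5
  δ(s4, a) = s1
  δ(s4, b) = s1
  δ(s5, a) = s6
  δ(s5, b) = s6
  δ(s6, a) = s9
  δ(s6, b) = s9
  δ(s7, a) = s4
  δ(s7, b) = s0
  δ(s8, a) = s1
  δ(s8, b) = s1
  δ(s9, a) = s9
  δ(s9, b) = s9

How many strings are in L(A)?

The useful subgraph on states {s3, s5, s6} is acyclic, so L(A) is finite; the longest accepting path visits 3 useful states, giving maximum string length 2.
Counting accepting paths from s3 by length: 1 of length 0, 2 of length 1, 2 of length 2. Total 5.

5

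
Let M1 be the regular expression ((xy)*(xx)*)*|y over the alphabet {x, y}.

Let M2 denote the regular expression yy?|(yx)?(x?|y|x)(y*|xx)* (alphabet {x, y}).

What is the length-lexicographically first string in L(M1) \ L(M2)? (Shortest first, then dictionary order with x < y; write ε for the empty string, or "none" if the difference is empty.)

xyxy

The string xyxy is accepted by M1 but not by M2.
No shorter string lies in the difference, and xyxy is the lexicographically first length-4 string in L(M1) \ L(M2).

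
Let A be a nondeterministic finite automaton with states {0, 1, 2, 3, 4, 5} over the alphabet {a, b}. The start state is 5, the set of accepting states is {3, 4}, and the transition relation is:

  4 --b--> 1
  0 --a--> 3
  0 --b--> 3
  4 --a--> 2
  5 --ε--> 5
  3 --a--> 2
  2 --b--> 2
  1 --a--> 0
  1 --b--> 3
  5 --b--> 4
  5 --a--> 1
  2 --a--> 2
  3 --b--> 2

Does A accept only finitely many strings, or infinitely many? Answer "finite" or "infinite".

The useful states (reachable from 5 and able to reach an accepting state) are {0, 1, 3, 4, 5}.
Restricted to these states the transition graph has no cycle, so every accepting path has bounded length and L is finite.

finite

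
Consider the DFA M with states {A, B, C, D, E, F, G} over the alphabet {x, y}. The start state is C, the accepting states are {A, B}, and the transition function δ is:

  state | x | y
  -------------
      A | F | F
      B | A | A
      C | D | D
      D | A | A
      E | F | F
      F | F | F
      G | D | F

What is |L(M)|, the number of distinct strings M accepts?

The useful subgraph on states {A, C, D} is acyclic, so L(M) is finite; the longest accepting path visits 3 useful states, giving maximum string length 2.
Counting accepting paths from C by length: 4 of length 2. Total 4.

4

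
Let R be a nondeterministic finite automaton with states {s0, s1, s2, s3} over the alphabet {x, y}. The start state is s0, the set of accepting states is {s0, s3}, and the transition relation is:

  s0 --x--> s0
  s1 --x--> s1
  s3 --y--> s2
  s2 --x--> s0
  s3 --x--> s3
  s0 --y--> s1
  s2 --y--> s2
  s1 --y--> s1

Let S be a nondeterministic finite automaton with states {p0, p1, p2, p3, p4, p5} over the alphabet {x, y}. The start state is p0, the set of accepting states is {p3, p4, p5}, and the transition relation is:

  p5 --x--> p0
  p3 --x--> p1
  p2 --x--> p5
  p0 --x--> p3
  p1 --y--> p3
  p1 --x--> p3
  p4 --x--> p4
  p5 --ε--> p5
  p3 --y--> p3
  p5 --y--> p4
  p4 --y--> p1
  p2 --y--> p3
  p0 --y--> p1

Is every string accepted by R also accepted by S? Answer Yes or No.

No

The empty string ε is in L(R) but not in L(S).
So L(R) ⊄ L(S).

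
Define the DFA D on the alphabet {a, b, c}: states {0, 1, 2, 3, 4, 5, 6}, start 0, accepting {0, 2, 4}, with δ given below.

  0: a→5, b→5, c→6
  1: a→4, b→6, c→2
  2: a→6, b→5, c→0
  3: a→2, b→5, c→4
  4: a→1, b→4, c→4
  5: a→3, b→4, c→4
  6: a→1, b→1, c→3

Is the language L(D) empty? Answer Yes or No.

The empty string ε is accepted: the run 0 ends in the accepting state 0.
Since at least one string is accepted, L(D) is not empty.

No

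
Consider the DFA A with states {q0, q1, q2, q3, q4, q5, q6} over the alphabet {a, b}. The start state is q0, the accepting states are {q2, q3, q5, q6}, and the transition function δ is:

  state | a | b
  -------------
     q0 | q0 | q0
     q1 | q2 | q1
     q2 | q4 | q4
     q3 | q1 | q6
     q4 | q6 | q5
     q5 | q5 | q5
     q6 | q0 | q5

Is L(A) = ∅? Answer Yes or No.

Yes

The states reachable from the start state are {q0}.
None of the accepting states {q2, q3, q5, q6} is reachable, so no string is accepted and L(A) = ∅.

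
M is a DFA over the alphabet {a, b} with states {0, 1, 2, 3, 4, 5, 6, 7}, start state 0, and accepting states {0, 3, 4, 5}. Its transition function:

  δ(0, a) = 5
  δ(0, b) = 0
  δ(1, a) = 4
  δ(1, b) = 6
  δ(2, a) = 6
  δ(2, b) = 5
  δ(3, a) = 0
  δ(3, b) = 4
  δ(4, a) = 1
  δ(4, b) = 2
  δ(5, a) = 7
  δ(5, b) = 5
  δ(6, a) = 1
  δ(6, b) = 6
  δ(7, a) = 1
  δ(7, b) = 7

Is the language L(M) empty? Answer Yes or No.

The empty string ε is accepted: the run 0 ends in the accepting state 0.
Since at least one string is accepted, L(M) is not empty.

No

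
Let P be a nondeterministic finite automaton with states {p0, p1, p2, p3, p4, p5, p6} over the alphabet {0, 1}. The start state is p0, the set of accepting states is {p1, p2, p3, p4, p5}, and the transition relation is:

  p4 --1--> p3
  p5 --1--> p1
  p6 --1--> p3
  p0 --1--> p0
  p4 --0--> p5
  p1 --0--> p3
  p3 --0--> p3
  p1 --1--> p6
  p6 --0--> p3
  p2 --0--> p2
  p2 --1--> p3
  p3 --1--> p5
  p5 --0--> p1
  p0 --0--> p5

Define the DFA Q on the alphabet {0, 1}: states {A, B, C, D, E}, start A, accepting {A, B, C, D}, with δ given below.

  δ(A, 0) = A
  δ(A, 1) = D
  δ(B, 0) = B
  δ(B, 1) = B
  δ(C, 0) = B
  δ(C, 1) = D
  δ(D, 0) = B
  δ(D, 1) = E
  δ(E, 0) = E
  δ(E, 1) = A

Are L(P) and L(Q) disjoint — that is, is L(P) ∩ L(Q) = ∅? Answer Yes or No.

No

The string 0 is accepted by both P and Q.
Hence L(P) ∩ L(Q) ≠ ∅.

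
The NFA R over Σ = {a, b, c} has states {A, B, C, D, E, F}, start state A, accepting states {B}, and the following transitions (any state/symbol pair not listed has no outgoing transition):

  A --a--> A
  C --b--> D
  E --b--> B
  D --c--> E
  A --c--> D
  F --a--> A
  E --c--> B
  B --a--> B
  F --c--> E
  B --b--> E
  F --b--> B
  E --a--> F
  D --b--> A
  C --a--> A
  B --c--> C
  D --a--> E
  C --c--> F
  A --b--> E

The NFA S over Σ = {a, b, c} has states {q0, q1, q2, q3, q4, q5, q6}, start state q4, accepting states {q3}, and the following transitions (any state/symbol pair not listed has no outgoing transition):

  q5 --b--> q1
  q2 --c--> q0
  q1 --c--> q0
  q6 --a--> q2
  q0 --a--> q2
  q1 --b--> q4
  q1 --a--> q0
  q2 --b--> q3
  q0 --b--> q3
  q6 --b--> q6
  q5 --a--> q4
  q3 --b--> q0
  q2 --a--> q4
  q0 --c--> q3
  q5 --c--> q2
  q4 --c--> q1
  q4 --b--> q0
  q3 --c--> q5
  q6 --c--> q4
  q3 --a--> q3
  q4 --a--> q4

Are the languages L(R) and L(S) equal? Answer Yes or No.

Exploring the product automaton R × S from the start pair (A, q4), following both machines on each input symbol, reaches 6 state pairs: (A, q4), (E, q0), (D, q1), (F, q2), (B, q3), (C, q5).
R accepts in {B} and S accepts in {q3}. In every reachable pair the two components are either both accepting — (B, q3) — or both non-accepting, so no string is accepted by exactly one of the machines: L(R) \ L(S) and L(S) \ L(R) are both empty.
Hence every string is accepted by R iff it is accepted by S, and the two languages coincide.

Yes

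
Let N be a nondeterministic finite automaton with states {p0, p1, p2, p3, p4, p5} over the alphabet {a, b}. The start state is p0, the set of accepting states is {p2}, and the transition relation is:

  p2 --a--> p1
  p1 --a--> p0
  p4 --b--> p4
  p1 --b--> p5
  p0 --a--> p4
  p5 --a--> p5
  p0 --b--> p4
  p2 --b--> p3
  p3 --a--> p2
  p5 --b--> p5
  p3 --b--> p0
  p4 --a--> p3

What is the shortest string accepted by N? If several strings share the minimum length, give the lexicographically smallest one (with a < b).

A breadth-first search from p0 reaches an accepting state first via the path p0 → p4 → p3 → p2 on input aaa.
No string of length < 3 is accepted (BFS exhausts all shorter strings without reaching an accepting state), and aaa is the lexicographically least accepting string of length 3.

aaa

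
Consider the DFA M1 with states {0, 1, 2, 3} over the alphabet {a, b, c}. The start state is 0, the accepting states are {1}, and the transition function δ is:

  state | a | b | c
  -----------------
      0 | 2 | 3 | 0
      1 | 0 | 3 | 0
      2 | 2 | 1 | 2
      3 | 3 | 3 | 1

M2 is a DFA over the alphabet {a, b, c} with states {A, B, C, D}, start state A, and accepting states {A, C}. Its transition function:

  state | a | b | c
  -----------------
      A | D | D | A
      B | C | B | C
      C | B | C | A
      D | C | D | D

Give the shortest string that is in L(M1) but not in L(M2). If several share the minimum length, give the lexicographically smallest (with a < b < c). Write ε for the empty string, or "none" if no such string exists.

ab

The string ab is accepted by M1 but not by M2.
No shorter string lies in the difference, and ab is the lexicographically first length-2 string in L(M1) \ L(M2).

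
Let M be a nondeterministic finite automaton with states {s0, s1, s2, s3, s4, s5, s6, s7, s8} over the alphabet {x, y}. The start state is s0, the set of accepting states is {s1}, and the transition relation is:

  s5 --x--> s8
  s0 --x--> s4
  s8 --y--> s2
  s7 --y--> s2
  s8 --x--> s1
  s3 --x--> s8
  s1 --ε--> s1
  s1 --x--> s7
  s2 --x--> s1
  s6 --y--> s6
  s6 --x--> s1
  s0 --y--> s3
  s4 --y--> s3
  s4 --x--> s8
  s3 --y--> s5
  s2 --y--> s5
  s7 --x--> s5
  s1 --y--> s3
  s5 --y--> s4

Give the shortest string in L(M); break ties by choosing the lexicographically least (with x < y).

xxx

A breadth-first search from s0 reaches an accepting state first via the path s0 → s4 → s8 → s1 on input xxx.
No string of length < 3 is accepted (BFS exhausts all shorter strings without reaching an accepting state), and xxx is the lexicographically least accepting string of length 3.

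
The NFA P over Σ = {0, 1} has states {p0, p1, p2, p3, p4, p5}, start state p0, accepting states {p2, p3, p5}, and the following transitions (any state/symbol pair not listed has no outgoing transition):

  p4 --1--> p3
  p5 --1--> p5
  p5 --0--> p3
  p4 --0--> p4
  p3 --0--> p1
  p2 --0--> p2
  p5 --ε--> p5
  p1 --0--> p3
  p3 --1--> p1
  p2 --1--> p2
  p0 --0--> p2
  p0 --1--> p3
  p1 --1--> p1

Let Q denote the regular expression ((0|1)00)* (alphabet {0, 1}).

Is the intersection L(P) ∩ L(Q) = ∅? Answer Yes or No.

The string 000 is accepted by both P and Q.
Hence L(P) ∩ L(Q) ≠ ∅.

No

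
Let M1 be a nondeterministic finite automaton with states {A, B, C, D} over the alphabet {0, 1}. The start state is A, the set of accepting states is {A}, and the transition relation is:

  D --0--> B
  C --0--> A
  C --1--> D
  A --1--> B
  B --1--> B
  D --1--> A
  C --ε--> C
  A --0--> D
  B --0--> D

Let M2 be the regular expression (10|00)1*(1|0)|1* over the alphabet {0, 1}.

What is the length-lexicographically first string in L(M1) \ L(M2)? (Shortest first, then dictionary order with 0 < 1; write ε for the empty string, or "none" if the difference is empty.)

The string 01 is accepted by M1 but not by M2.
No shorter string lies in the difference, and 01 is the lexicographically first length-2 string in L(M1) \ L(M2).

01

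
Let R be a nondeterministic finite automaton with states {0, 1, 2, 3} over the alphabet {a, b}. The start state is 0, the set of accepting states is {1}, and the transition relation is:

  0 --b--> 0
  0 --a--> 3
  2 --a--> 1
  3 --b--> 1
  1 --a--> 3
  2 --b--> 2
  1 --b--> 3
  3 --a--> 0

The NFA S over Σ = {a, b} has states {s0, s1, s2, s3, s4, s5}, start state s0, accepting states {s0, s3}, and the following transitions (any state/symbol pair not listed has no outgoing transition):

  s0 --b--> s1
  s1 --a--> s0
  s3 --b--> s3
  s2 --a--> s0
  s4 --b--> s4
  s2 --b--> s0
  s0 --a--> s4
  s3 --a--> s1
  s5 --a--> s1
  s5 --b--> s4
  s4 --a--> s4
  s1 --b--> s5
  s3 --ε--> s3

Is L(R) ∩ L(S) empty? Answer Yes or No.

Exploring the product automaton R × S from the start pair (0, s0), following both machines on each input symbol, reaches 11 state pairs: (0, s0), (3, s4), (0, s1), (0, s4), (1, s4), (3, s0), (0, s5), (1, s1), (3, s1), (3, s5), (1, s5).
R accepts in {1} and S accepts in {s0, s3}; no reachable pair has both components accepting, so no string drives both machines to acceptance simultaneously and L(R) ∩ L(S) = ∅.
So no string is accepted by both, and the intersection is empty.

Yes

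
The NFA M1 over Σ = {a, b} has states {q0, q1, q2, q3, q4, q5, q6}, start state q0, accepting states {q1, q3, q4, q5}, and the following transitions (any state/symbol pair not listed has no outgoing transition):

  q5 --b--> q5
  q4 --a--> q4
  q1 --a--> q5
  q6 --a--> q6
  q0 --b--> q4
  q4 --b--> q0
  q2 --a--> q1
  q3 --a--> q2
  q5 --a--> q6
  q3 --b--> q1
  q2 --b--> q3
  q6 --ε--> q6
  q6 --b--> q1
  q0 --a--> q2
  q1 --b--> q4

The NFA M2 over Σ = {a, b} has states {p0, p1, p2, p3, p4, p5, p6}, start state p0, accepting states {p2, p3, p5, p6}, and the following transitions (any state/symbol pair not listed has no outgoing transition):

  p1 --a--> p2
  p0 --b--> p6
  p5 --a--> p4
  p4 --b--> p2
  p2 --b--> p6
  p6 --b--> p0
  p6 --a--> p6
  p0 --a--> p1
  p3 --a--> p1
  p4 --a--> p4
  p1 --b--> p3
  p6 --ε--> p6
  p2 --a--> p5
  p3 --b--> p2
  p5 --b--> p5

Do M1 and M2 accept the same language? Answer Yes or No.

Exploring the product automaton M1 × M2 from the start pair (q0, p0), following both machines on each input symbol, reaches 7 state pairs: (q0, p0), (q2, p1), (q4, p6), (q1, p2), (q3, p3), (q5, p5), (q6, p4).
M1 accepts in {q1, q3, q4, q5} and M2 accepts in {p2, p3, p5, p6}. In every reachable pair the two components are either both accepting — (q4, p6), (q1, p2), (q3, p3), (q5, p5) — or both non-accepting, so no string is accepted by exactly one of the machines: L(M1) \ L(M2) and L(M2) \ L(M1) are both empty.
Hence every string is accepted by M1 iff it is accepted by M2, and the two languages coincide.

Yes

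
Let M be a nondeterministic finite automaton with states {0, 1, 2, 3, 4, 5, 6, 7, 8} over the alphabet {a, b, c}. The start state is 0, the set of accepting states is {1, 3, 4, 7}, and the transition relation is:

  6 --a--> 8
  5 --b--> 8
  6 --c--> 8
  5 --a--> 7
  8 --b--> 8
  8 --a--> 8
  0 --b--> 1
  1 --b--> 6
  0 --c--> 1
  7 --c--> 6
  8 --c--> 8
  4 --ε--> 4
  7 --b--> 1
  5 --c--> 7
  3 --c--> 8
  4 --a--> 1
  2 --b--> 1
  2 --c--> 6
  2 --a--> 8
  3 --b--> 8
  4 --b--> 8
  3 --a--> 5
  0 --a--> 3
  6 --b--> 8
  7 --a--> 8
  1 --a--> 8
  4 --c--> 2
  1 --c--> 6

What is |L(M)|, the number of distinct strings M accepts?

7

The useful subgraph on states {0, 1, 3, 5, 7} is acyclic, so L(M) is finite; the longest accepting path visits 5 useful states, giving maximum string length 4.
Counting accepting paths from 0 by length: 3 of length 1, 2 of length 3, 2 of length 4. Total 7.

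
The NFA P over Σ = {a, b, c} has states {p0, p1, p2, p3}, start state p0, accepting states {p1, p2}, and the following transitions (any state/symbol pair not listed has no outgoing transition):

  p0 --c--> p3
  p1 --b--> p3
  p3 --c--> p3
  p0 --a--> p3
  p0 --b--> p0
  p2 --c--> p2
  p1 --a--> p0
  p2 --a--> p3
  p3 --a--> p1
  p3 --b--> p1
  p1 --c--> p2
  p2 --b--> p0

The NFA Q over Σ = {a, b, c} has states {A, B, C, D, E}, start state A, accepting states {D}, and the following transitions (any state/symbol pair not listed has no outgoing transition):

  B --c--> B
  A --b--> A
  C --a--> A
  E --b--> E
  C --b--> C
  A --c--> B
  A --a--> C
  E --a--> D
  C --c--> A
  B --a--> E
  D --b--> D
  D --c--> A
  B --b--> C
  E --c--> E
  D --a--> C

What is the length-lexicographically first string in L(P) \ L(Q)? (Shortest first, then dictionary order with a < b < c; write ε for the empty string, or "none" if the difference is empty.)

The string aa is accepted by P but not by Q.
No shorter string lies in the difference, and aa is the lexicographically first length-2 string in L(P) \ L(Q).

aa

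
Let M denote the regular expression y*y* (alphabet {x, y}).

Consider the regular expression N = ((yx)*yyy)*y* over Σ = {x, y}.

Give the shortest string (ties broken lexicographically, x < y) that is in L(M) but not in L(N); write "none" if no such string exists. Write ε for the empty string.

none

Converting the expression M to a DFA (subset construction, then merging equivalent states) gives the minimal DFA with states {m0, m1}, start state m0, accepting states {m0} and transitions m0: x→m1, y→m0; m1: x→m1, y→m1.
Converting the expression N to a DFA (subset construction, then merging equivalent states) gives the minimal DFA with states {n0, n1, n2, n3, n4, n5, n6}, start state n0, accepting states {n0, n2, n4} and transitions n0: x→n1, y→n2; n1: x→n1, y→n1; n2: x→n3, y→n4; n3: x→n1, y→n5; n4: x→n1, y→n0; n5: x→n3, y→n6; n6: x→n1, y→n0.
Exploring the product automaton M × N from the start pair (m0, n0), following both machines on each input symbol, reaches 10 state pairs: (m0, n0), (m1, n1), (m0, n2), (m1, n3), (m0, n4), (m1, n5), (m1, n6), (m1, n0), (m1, n2), (m1, n4).
M accepts in {m0} and N accepts in {n0, n2, n4}. The reachable pairs whose M-component is accepting are (m0, n0), (m0, n2), (m0, n4); in each of them the N-component is accepting too, so the product for L(M) \ L(N) (M-component accepting, N-component rejecting) has no reachable accepting pair and the difference is empty.
So every string accepted by M is also accepted by N: L(M) \ L(N) = ∅ and there is no such string.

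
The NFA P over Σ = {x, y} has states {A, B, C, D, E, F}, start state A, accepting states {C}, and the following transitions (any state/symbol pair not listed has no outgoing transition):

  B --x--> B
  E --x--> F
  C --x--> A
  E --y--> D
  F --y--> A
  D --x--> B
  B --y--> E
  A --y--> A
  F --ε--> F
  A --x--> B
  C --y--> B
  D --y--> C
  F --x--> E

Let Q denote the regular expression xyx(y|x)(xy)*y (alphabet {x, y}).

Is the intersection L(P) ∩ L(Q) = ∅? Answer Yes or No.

Converting the expression Q to a DFA (subset construction, then merging equivalent states) gives the minimal DFA with states {q0, q1, q2, q3, q4, q5, q6, q7}, start state q0, accepting states {q7} and transitions q0: x→q1, y→q2; q1: x→q2, y→q3; q2: x→q2, y→q2; q3: x→q4, y→q2; q4: x→q5, y→q5; q5: x→q6, y→q7; q6: x→q2, y→q5; q7: x→q2, y→q2.
Exploring the product automaton P × Q from the start pair (A, q0), following both machines on each input symbol, reaches 16 state pairs: (A, q0), (B, q1), (A, q2), (B, q2), (E, q3), (E, q2), (F, q4), (D, q2), (F, q2), (E, q5), (A, q5), (C, q2), (F, q6), (D, q7), (B, q6), (A, q7).
P accepts in {C} and Q accepts in {q7}; no reachable pair has both components accepting, so no string drives both machines to acceptance simultaneously and L(P) ∩ L(Q) = ∅.
So no string is accepted by both, and the intersection is empty.

Yes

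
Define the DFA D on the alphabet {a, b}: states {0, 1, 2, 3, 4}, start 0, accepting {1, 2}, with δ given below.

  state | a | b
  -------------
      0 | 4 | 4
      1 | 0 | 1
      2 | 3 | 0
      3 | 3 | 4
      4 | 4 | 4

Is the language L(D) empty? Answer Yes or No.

Yes

The states reachable from the start state are {0, 4}.
None of the accepting states {1, 2} is reachable, so no string is accepted and L(D) = ∅.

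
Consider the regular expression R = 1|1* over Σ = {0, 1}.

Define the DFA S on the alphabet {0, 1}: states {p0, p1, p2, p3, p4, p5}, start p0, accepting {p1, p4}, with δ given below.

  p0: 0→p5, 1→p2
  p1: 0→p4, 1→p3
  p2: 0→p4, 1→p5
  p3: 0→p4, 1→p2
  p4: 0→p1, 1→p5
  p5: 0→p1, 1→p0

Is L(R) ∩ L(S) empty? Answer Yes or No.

Converting the expression R to a DFA (subset construction, then merging equivalent states) gives the minimal DFA with states {r0, r1}, start state r0, accepting states {r0} and transitions r0: 0→r1, 1→r0; r1: 0→r1, 1→r1.
Exploring the product automaton R × S from the start pair (r0, p0), following both machines on each input symbol, reaches 9 state pairs: (r0, p0), (r1, p5), (r0, p2), (r1, p1), (r1, p0), (r1, p4), (r0, p5), (r1, p3), (r1, p2).
R accepts in {r0} and S accepts in {p1, p4}; no reachable pair has both components accepting, so no string drives both machines to acceptance simultaneously and L(R) ∩ L(S) = ∅.
So no string is accepted by both, and the intersection is empty.

Yes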